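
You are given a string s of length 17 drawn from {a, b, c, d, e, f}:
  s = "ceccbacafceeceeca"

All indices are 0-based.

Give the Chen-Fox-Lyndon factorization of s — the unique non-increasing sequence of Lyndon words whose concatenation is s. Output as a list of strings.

emit factor 1: 'ce' (i=0, period=2)
emit factor 2: 'c' (i=2, period=1)
emit factor 3: 'c' (i=3, period=1)
emit factor 4: 'b' (i=4, period=1)
emit factor 5: 'acafceeceec' (i=5, period=11)
emit factor 6: 'a' (i=16, period=1)

["ce", "c", "c", "b", "acafceeceec", "a"]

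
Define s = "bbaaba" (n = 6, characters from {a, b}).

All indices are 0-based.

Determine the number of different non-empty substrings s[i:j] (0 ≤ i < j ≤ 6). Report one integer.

16

rank→(start, suffix):
  0 → (5, 'a')
  1 → (2, 'aaba')
  2 → (3, 'aba')
  3 → (4, 'ba')
  4 → (1, 'baaba')
  5 → (0, 'bbaaba')

SA = [5, 2, 3, 4, 1, 0]
rank  pair      lcp
   1  s[5:],s[2:]  1  'a'
   2  s[2:],s[3:]  1  'a'
   3  s[3:],s[4:]  0  ''
   4  s[4:],s[1:]  2  'ba'
   5  s[1:],s[0:]  1  'b'

n(n+1)/2 = 6·7/2 = 21
Σ LCP = 0 + 1 + 1 + 0 + 2 + 1 = 5
distinct = 21 − 5 = 16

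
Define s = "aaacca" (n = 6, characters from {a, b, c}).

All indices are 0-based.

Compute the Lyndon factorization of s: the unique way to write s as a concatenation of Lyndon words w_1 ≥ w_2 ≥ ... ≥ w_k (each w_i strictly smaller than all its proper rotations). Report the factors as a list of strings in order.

["aaacc", "a"]

emit factor 1: 'aaacc' (i=0, period=5)
emit factor 2: 'a' (i=5, period=1)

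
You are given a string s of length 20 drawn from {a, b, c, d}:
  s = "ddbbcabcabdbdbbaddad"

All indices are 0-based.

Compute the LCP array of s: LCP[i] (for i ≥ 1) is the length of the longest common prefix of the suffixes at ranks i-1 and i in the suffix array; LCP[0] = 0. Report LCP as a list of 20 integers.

[0, 2, 1, 2, 0, 1, 2, 1, 4, 1, 3, 0, 3, 0, 1, 1, 3, 2, 1, 2]

sorted suffixes:
  #0 SA[0]=5  'abcabdbdbbaddad'
  #1 SA[1]=8  'abdbdbbaddad'
  #2 SA[2]=18  'ad'
  #3 SA[3]=15  'addad'
  #4 SA[4]=14  'baddad'
  #5 SA[5]=13  'bbaddad'
  #6 SA[6]=2  'bbcabcabdbdbbaddad'
  #7 SA[7]=3  'bcabcabdbdbbaddad'
  #8 SA[8]=6  'bcabdbdbbaddad'
  #9 SA[9]=11  'bdbbaddad'
  #10 SA[10]=9  'bdbdbbaddad'
  #11 SA[11]=4  'cabcabdbdbbaddad'
  #12 SA[12]=7  'cabdbdbbaddad'
  #13 SA[13]=19  'd'
  #14 SA[14]=17  'dad'
  #15 SA[15]=12  'dbbaddad'
  #16 SA[16]=1  'dbbcabcabdbdbbaddad'
  #17 SA[17]=10  'dbdbbaddad'
  #18 SA[18]=16  'ddad'
  #19 SA[19]=0  'ddbbcabcabdbdbbaddad'

SA = [5, 8, 18, 15, 14, 13, 2, 3, 6, 11, 9, 4, 7, 19, 17, 12, 1, 10, 16, 0]
rank  pair      lcp
   1  s[5:],s[8:]  2  'ab'
   2  s[8:],s[18:]  1  'a'
   3  s[18:],s[15:]  2  'ad'
   4  s[15:],s[14:]  0  ''
   5  s[14:],s[13:]  1  'b'
   6  s[13:],s[2:]  2  'bb'
   7  s[2:],s[3:]  1  'b'
   8  s[3:],s[6:]  4  'bcab'
   9  s[6:],s[11:]  1  'b'
  10  s[11:],s[9:]  3  'bdb'
  11  s[9:],s[4:]  0  ''
  12  s[4:],s[7:]  3  'cab'
  13  s[7:],s[19:]  0  ''
  14  s[19:],s[17:]  1  'd'
  15  s[17:],s[12:]  1  'd'
  16  s[12:],s[1:]  3  'dbb'
  17  s[1:],s[10:]  2  'db'
  18  s[10:],s[16:]  1  'd'
  19  s[16:],s[0:]  2  'dd'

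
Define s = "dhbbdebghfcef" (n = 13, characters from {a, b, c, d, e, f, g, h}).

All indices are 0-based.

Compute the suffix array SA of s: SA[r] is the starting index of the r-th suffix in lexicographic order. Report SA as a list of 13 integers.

[2, 3, 6, 10, 4, 0, 5, 11, 12, 9, 7, 1, 8]

rank | idx | suffix
   0 |   2 | bbdebghfcef
   1 |   3 | bdebghfcef
   2 |   6 | bghfcef
   3 |  10 | cef
   4 |   4 | debghfcef
   5 |   0 | dhbbdebghfcef
   6 |   5 | ebghfcef
   7 |  11 | ef
   8 |  12 | f
   9 |   9 | fcef
  10 |   7 | ghfcef
  11 |   1 | hbbdebghfcef
  12 |   8 | hfcef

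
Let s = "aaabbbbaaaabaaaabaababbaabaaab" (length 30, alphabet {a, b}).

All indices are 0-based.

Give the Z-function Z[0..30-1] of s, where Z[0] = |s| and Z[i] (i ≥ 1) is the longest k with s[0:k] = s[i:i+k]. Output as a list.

Z[0]=30
i=1: outside box; Z[1]=2 scan→box=[1,3)
i=2: min(r-i=1, Z[1]=2)=1; Z[2]=1
i=3: outside box; Z[3]=0
i=4: outside box; Z[4]=0
i=5: outside box; Z[5]=0
i=6: outside box; Z[6]=0
i=7: outside box; Z[7]=3 scan→box=[7,10)
i=8: min(r-i=2, Z[1]=2)=2; Z[8]=4 scan→box=[8,12)
i=9: min(r-i=3, Z[1]=2)=2; Z[9]=2
i=10: min(r-i=2, Z[2]=1)=1; Z[10]=1
i=11: min(r-i=1, Z[3]=0)=0; Z[11]=0
i=12: outside box; Z[12]=3 scan→box=[12,15)
i=13: min(r-i=2, Z[1]=2)=2; Z[13]=4 scan→box=[13,17)
i=14: min(r-i=3, Z[1]=2)=2; Z[14]=2
i=15: min(r-i=2, Z[2]=1)=1; Z[15]=1
i=16: min(r-i=1, Z[3]=0)=0; Z[16]=0
i=17: outside box; Z[17]=2 scan→box=[17,19)
i=18: min(r-i=1, Z[1]=2)=1; Z[18]=1
i=19: outside box; Z[19]=0
i=20: outside box; Z[20]=1 scan→box=[20,21)
i=21: outside box; Z[21]=0
i=22: outside box; Z[22]=0
i=23: outside box; Z[23]=2 scan→box=[23,25)
i=24: min(r-i=1, Z[1]=2)=1; Z[24]=1
i=25: outside box; Z[25]=0
i=26: outside box; Z[26]=4 scan→box=[26,30)
i=27: min(r-i=3, Z[1]=2)=2; Z[27]=2
i=28: min(r-i=2, Z[2]=1)=1; Z[28]=1
i=29: min(r-i=1, Z[3]=0)=0; Z[29]=0

[30, 2, 1, 0, 0, 0, 0, 3, 4, 2, 1, 0, 3, 4, 2, 1, 0, 2, 1, 0, 1, 0, 0, 2, 1, 0, 4, 2, 1, 0]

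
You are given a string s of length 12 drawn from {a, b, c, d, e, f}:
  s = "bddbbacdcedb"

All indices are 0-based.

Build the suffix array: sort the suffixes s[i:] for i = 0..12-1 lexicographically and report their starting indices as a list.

[5, 11, 4, 3, 0, 6, 8, 10, 2, 7, 1, 9]

rank→(start, suffix):
  0 → (5, 'acdcedb')
  1 → (11, 'b')
  2 → (4, 'bacdcedb')
  3 → (3, 'bbacdcedb')
  4 → (0, 'bddbbacdcedb')
  5 → (6, 'cdcedb')
  6 → (8, 'cedb')
  7 → (10, 'db')
  8 → (2, 'dbbacdcedb')
  9 → (7, 'dcedb')
  10 → (1, 'ddbbacdcedb')
  11 → (9, 'edb')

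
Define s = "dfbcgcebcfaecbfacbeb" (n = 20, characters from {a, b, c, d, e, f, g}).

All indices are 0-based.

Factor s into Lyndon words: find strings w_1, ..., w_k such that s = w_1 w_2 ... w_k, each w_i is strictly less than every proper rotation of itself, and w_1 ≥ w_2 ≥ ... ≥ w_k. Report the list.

emit factor 1: 'df' (i=0, period=2)
emit factor 2: 'bcgce' (i=2, period=5)
emit factor 3: 'bcf' (i=7, period=3)
emit factor 4: 'aecbf' (i=10, period=5)
emit factor 5: 'acbeb' (i=15, period=5)

["df", "bcgce", "bcf", "aecbf", "acbeb"]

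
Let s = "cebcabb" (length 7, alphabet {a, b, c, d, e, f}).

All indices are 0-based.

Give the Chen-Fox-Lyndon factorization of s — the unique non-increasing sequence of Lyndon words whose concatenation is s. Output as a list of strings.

emit factor 1: 'ce' (i=0, period=2)
emit factor 2: 'bc' (i=2, period=2)
emit factor 3: 'abb' (i=4, period=3)

["ce", "bc", "abb"]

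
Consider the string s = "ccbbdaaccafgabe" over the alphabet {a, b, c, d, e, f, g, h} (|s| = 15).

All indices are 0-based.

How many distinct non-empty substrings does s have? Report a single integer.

sorted suffixes:
  #0 SA[0]=5  'aaccafgabe'
  #1 SA[1]=12  'abe'
  #2 SA[2]=6  'accafgabe'
  #3 SA[3]=9  'afgabe'
  #4 SA[4]=2  'bbdaaccafgabe'
  #5 SA[5]=3  'bdaaccafgabe'
  #6 SA[6]=13  'be'
  #7 SA[7]=8  'cafgabe'
  #8 SA[8]=1  'cbbdaaccafgabe'
  #9 SA[9]=7  'ccafgabe'
  #10 SA[10]=0  'ccbbdaaccafgabe'
  #11 SA[11]=4  'daaccafgabe'
  #12 SA[12]=14  'e'
  #13 SA[13]=10  'fgabe'
  #14 SA[14]=11  'gabe'

SA = [5, 12, 6, 9, 2, 3, 13, 8, 1, 7, 0, 4, 14, 10, 11]
[i] adj suffixes → lcp
  [1] 5/12 → 1 ('a')
  [2] 12/6 → 1 ('a')
  [3] 6/9 → 1 ('a')
  [4] 9/2 → 0 ('')
  [5] 2/3 → 1 ('b')
  [6] 3/13 → 1 ('b')
  [7] 13/8 → 0 ('')
  [8] 8/1 → 1 ('c')
  [9] 1/7 → 1 ('c')
  [10] 7/0 → 2 ('cc')
  [11] 0/4 → 0 ('')
  [12] 4/14 → 0 ('')
  [13] 14/10 → 0 ('')
  [14] 10/11 → 0 ('')

n(n+1)/2 = 15·16/2 = 120
Σ LCP = 0 + 1 + 1 + 1 + 0 + 1 + 1 + 0 + 1 + 1 + 2 + 0 + 0 + 0 + 0 = 9
distinct = 120 − 9 = 111

111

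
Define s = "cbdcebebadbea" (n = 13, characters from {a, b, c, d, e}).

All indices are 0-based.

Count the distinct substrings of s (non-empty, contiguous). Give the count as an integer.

sorted suffixes:
  #0 SA[0]=12  'a'
  #1 SA[1]=8  'adbea'
  #2 SA[2]=7  'badbea'
  #3 SA[3]=1  'bdcebebadbea'
  #4 SA[4]=10  'bea'
  #5 SA[5]=5  'bebadbea'
  #6 SA[6]=0  'cbdcebebadbea'
  #7 SA[7]=3  'cebebadbea'
  #8 SA[8]=9  'dbea'
  #9 SA[9]=2  'dcebebadbea'
  #10 SA[10]=11  'ea'
  #11 SA[11]=6  'ebadbea'
  #12 SA[12]=4  'ebebadbea'

SA = [12, 8, 7, 1, 10, 5, 0, 3, 9, 2, 11, 6, 4]
i: (SA[i-1],SA[i]) lcp shared
  1: (12,8) 1 'a'
  2: (8,7) 0 ''
  3: (7,1) 1 'b'
  4: (1,10) 1 'b'
  5: (10,5) 2 'be'
  6: (5,0) 0 ''
  7: (0,3) 1 'c'
  8: (3,9) 0 ''
  9: (9,2) 1 'd'
  10: (2,11) 0 ''
  11: (11,6) 1 'e'
  12: (6,4) 2 'eb'

n(n+1)/2 = 13·14/2 = 91
Σ LCP = 0 + 1 + 0 + 1 + 1 + 2 + 0 + 1 + 0 + 1 + 0 + 1 + 2 = 10
distinct = 91 − 10 = 81

81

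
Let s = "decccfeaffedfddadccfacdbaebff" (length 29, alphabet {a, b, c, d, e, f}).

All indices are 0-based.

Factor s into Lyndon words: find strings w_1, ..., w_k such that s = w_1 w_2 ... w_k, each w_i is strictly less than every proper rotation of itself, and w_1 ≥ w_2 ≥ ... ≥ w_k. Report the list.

["de", "cccfe", "affedfdd", "adccf", "acdbaebff"]

emit factor 1: 'de' (i=0, period=2)
emit factor 2: 'cccfe' (i=2, period=5)
emit factor 3: 'affedfdd' (i=7, period=8)
emit factor 4: 'adccf' (i=15, period=5)
emit factor 5: 'acdbaebff' (i=20, period=9)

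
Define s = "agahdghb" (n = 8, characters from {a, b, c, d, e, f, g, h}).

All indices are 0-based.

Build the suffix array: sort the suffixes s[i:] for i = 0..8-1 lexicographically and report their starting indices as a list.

[0, 2, 7, 4, 1, 5, 6, 3]

rank | idx | suffix
   0 |   0 | agahdghb
   1 |   2 | ahdghb
   2 |   7 | b
   3 |   4 | dghb
   4 |   1 | gahdghb
   5 |   5 | ghb
   6 |   6 | hb
   7 |   3 | hdghb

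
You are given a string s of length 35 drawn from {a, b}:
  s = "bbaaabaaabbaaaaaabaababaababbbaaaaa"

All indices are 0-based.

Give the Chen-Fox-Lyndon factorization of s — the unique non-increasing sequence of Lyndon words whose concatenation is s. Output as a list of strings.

emit factor 1: 'b' (i=0, period=1)
emit factor 2: 'b' (i=1, period=1)
emit factor 3: 'aaabaaabb' (i=2, period=9)
emit factor 4: 'aaaaaabaababaababbb' (i=11, period=19)
emit factor 5: 'a' (i=30, period=1)
emit factor 6: 'a' (i=31, period=1)
emit factor 7: 'a' (i=32, period=1)
emit factor 8: 'a' (i=33, period=1)
emit factor 9: 'a' (i=34, period=1)

["b", "b", "aaabaaabb", "aaaaaabaababaababbb", "a", "a", "a", "a", "a"]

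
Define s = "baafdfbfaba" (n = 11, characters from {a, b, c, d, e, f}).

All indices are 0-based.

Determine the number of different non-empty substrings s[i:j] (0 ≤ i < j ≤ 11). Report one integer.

58

rank | idx | suffix
   0 |  10 | a
   1 |   1 | aafdfbfaba
   2 |   8 | aba
   3 |   2 | afdfbfaba
   4 |   9 | ba
   5 |   0 | baafdfbfaba
   6 |   6 | bfaba
   7 |   4 | dfbfaba
   8 |   7 | faba
   9 |   5 | fbfaba
  10 |   3 | fdfbfaba

SA = [10, 1, 8, 2, 9, 0, 6, 4, 7, 5, 3]
[i] adj suffixes → lcp
  [1] 10/1 → 1 ('a')
  [2] 1/8 → 1 ('a')
  [3] 8/2 → 1 ('a')
  [4] 2/9 → 0 ('')
  [5] 9/0 → 2 ('ba')
  [6] 0/6 → 1 ('b')
  [7] 6/4 → 0 ('')
  [8] 4/7 → 0 ('')
  [9] 7/5 → 1 ('f')
  [10] 5/3 → 1 ('f')

n(n+1)/2 = 11·12/2 = 66
Σ LCP = 0 + 1 + 1 + 1 + 0 + 2 + 1 + 0 + 0 + 1 + 1 = 8
distinct = 66 − 8 = 58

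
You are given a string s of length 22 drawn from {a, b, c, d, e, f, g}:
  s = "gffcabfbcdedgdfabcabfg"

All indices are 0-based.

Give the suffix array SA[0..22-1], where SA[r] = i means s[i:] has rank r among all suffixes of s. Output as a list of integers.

[15, 4, 18, 16, 7, 5, 19, 3, 17, 8, 9, 13, 11, 10, 14, 6, 2, 1, 20, 21, 12, 0]

rank→(start, suffix):
  0 → (15, 'abcabfg')
  1 → (4, 'abfbcdedgdfabcabfg')
  2 → (18, 'abfg')
  3 → (16, 'bcabfg')
  4 → (7, 'bcdedgdfabcabfg')
  5 → (5, 'bfbcdedgdfabcabfg')
  6 → (19, 'bfg')
  7 → (3, 'cabfbcdedgdfabcabfg')
  8 → (17, 'cabfg')
  9 → (8, 'cdedgdfabcabfg')
  10 → (9, 'dedgdfabcabfg')
  11 → (13, 'dfabcabfg')
  12 → (11, 'dgdfabcabfg')
  13 → (10, 'edgdfabcabfg')
  14 → (14, 'fabcabfg')
  15 → (6, 'fbcdedgdfabcabfg')
  16 → (2, 'fcabfbcdedgdfabcabfg')
  17 → (1, 'ffcabfbcdedgdfabcabfg')
  18 → (20, 'fg')
  19 → (21, 'g')
  20 → (12, 'gdfabcabfg')
  21 → (0, 'gffcabfbcdedgdfabcabfg')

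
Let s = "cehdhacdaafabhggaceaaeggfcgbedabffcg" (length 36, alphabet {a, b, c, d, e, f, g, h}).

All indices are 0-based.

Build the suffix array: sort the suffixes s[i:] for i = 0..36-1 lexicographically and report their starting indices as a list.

rank | idx | suffix
   0 |  19 | aaeggfcgbedabffcg
   1 |   8 | aafabhggaceaaeggfcgbedabffcg
   2 |  30 | abffcg
   3 |  11 | abhggaceaaeggfcgbedabffcg
   4 |   5 | acdaafabhggaceaaeggfcgbedabffcg
   5 |  16 | aceaaeggfcgbedabffcg
   6 |  20 | aeggfcgbedabffcg
   7 |   9 | afabhggaceaaeggfcgbedabffcg
   8 |  27 | bedabffcg
   9 |  31 | bffcg
  10 |  12 | bhggaceaaeggfcgbedabffcg
  11 |   6 | cdaafabhggaceaaeggfcgbedabffcg
  12 |  17 | ceaaeggfcgbedabffcg
  13 |   0 | cehdhacdaafabhggaceaaeggfcgbedabffcg
  14 |  34 | cg
  15 |  25 | cgbedabffcg
  16 |   7 | daafabhggaceaaeggfcgbedabffcg
  17 |  29 | dabffcg
  18 |   3 | dhacdaafabhggaceaaeggfcgbedabffcg
  19 |  18 | eaaeggfcgbedabffcg
  20 |  28 | edabffcg
  21 |  21 | eggfcgbedabffcg
  22 |   1 | ehdhacdaafabhggaceaaeggfcgbedabffcg
  23 |  10 | fabhggaceaaeggfcgbedabffcg
  24 |  33 | fcg
  25 |  24 | fcgbedabffcg
  26 |  32 | ffcg
  27 |  35 | g
  28 |  15 | gaceaaeggfcgbedabffcg
  29 |  26 | gbedabffcg
  30 |  23 | gfcgbedabffcg
  31 |  14 | ggaceaaeggfcgbedabffcg
  32 |  22 | ggfcgbedabffcg
  33 |   4 | hacdaafabhggaceaaeggfcgbedabffcg
  34 |   2 | hdhacdaafabhggaceaaeggfcgbedabffcg
  35 |  13 | hggaceaaeggfcgbedabffcg

[19, 8, 30, 11, 5, 16, 20, 9, 27, 31, 12, 6, 17, 0, 34, 25, 7, 29, 3, 18, 28, 21, 1, 10, 33, 24, 32, 35, 15, 26, 23, 14, 22, 4, 2, 13]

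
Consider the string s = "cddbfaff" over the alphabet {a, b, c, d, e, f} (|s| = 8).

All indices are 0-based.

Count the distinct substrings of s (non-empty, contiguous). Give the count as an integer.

rank→(start, suffix):
  0 → (5, 'aff')
  1 → (3, 'bfaff')
  2 → (0, 'cddbfaff')
  3 → (2, 'dbfaff')
  4 → (1, 'ddbfaff')
  5 → (7, 'f')
  6 → (4, 'faff')
  7 → (6, 'ff')

SA = [5, 3, 0, 2, 1, 7, 4, 6]
[i] adj suffixes → lcp
  [1] 5/3 → 0 ('')
  [2] 3/0 → 0 ('')
  [3] 0/2 → 0 ('')
  [4] 2/1 → 1 ('d')
  [5] 1/7 → 0 ('')
  [6] 7/4 → 1 ('f')
  [7] 4/6 → 1 ('f')

n(n+1)/2 = 8·9/2 = 36
Σ LCP = 0 + 0 + 0 + 0 + 1 + 0 + 1 + 1 = 3
distinct = 36 − 3 = 33

33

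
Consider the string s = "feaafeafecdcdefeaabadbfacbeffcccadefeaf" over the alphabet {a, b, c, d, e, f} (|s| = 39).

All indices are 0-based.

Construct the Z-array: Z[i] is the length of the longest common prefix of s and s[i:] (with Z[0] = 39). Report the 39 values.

[39, 0, 0, 0, 3, 0, 0, 2, 0, 0, 0, 0, 0, 0, 4, 0, 0, 0, 0, 0, 0, 0, 1, 0, 0, 0, 0, 1, 1, 0, 0, 0, 0, 0, 0, 3, 0, 0, 1]

Z[0]=39
i=1: outside box; Z[1]=0
i=2: outside box; Z[2]=0
i=3: outside box; Z[3]=0
i=4: outside box; Z[4]=3 scan→box=[4,7)
i=5: min(r-i=2, Z[1]=0)=0; Z[5]=0
i=6: min(r-i=1, Z[2]=0)=0; Z[6]=0
i=7: outside box; Z[7]=2 scan→box=[7,9)
i=8: min(r-i=1, Z[1]=0)=0; Z[8]=0
i=9: outside box; Z[9]=0
i=10: outside box; Z[10]=0
i=11: outside box; Z[11]=0
i=12: outside box; Z[12]=0
i=13: outside box; Z[13]=0
i=14: outside box; Z[14]=4 scan→box=[14,18)
i=15: min(r-i=3, Z[1]=0)=0; Z[15]=0
i=16: min(r-i=2, Z[2]=0)=0; Z[16]=0
i=17: min(r-i=1, Z[3]=0)=0; Z[17]=0
i=18: outside box; Z[18]=0
i=19: outside box; Z[19]=0
i=20: outside box; Z[20]=0
i=21: outside box; Z[21]=0
i=22: outside box; Z[22]=1 scan→box=[22,23)
i=23: outside box; Z[23]=0
i=24: outside box; Z[24]=0
i=25: outside box; Z[25]=0
i=26: outside box; Z[26]=0
i=27: outside box; Z[27]=1 scan→box=[27,28)
i=28: outside box; Z[28]=1 scan→box=[28,29)
i=29: outside box; Z[29]=0
i=30: outside box; Z[30]=0
i=31: outside box; Z[31]=0
i=32: outside box; Z[32]=0
i=33: outside box; Z[33]=0
i=34: outside box; Z[34]=0
i=35: outside box; Z[35]=3 scan→box=[35,38)
i=36: min(r-i=2, Z[1]=0)=0; Z[36]=0
i=37: min(r-i=1, Z[2]=0)=0; Z[37]=0
i=38: outside box; Z[38]=1 scan→box=[38,39)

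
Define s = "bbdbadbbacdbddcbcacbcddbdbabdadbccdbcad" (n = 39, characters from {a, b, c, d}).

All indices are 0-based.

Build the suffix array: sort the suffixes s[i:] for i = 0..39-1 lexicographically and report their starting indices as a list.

rank | idx | suffix
   0 |  26 | abdadbccdbcad
   1 |  17 | acbcddbdbabdadbccdbcad
   2 |   8 | acdbddcbcacbcddbdbabdadbccdbcad
   3 |  37 | ad
   4 |   4 | adbbacdbddcbcacbcddbdbabdadbccdbcad
   5 |  29 | adbccdbcad
   6 |  25 | babdadbccdbcad
   7 |   7 | bacdbddcbcacbcddbdbabdadbccdbcad
   8 |   3 | badbbacdbddcbcacbcddbdbabdadbccdbcad
   9 |   6 | bbacdbddcbcacbcddbdbabdadbccdbcad
  10 |   0 | bbdbadbbacdbddcbcacbcddbdbabdadbccdbcad
  11 |  15 | bcacbcddbdbabdadbccdbcad
  12 |  35 | bcad
  13 |  31 | bccdbcad
  14 |  19 | bcddbdbabdadbccdbcad
  15 |  27 | bdadbccdbcad
  16 |  23 | bdbabdadbccdbcad
  17 |   1 | bdbadbbacdbddcbcacbcddbdbabdadbccdbcad
  18 |  11 | bddcbcacbcddbdbabdadbccdbcad
  19 |  16 | cacbcddbdbabdadbccdbcad
  20 |  36 | cad
  21 |  14 | cbcacbcddbdbabdadbccdbcad
  22 |  18 | cbcddbdbabdadbccdbcad
  23 |  32 | ccdbcad
  24 |  33 | cdbcad
  25 |   9 | cdbddcbcacbcddbdbabdadbccdbcad
  26 |  20 | cddbdbabdadbccdbcad
  27 |  38 | d
  28 |  28 | dadbccdbcad
  29 |  24 | dbabdadbccdbcad
  30 |   2 | dbadbbacdbddcbcacbcddbdbabdadbccdbcad
  31 |   5 | dbbacdbddcbcacbcddbdbabdadbccdbcad
  32 |  34 | dbcad
  33 |  30 | dbccdbcad
  34 |  22 | dbdbabdadbccdbcad
  35 |  10 | dbddcbcacbcddbdbabdadbccdbcad
  36 |  13 | dcbcacbcddbdbabdadbccdbcad
  37 |  21 | ddbdbabdadbccdbcad
  38 |  12 | ddcbcacbcddbdbabdadbccdbcad

[26, 17, 8, 37, 4, 29, 25, 7, 3, 6, 0, 15, 35, 31, 19, 27, 23, 1, 11, 16, 36, 14, 18, 32, 33, 9, 20, 38, 28, 24, 2, 5, 34, 30, 22, 10, 13, 21, 12]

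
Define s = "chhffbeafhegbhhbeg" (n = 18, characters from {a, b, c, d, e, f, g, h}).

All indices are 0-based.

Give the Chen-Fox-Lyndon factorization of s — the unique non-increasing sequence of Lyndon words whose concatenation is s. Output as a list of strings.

emit factor 1: 'chhff' (i=0, period=5)
emit factor 2: 'be' (i=5, period=2)
emit factor 3: 'afhegbhhbeg' (i=7, period=11)

["chhff", "be", "afhegbhhbeg"]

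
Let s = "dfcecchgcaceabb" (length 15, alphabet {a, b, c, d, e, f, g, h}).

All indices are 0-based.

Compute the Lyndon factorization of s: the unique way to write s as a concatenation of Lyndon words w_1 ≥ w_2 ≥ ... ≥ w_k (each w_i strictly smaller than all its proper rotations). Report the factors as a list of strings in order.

["df", "ce", "cchg", "c", "ace", "abb"]

emit factor 1: 'df' (i=0, period=2)
emit factor 2: 'ce' (i=2, period=2)
emit factor 3: 'cchg' (i=4, period=4)
emit factor 4: 'c' (i=8, period=1)
emit factor 5: 'ace' (i=9, period=3)
emit factor 6: 'abb' (i=12, period=3)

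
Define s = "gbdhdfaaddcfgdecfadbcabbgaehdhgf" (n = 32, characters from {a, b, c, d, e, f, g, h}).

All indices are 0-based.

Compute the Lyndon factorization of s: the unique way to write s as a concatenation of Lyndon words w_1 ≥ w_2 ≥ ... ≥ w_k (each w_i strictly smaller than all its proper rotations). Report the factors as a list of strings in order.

emit factor 1: 'g' (i=0, period=1)
emit factor 2: 'bdhdf' (i=1, period=5)
emit factor 3: 'aaddcfgdecfadbcabbgaehdhgf' (i=6, period=26)

["g", "bdhdf", "aaddcfgdecfadbcabbgaehdhgf"]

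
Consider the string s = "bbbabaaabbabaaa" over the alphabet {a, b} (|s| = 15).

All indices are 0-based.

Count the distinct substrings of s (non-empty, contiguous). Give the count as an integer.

82

rank→(start, suffix):
  0 → (14, 'a')
  1 → (13, 'aa')
  2 → (12, 'aaa')
  3 → (5, 'aaabbabaaa')
  4 → (6, 'aabbabaaa')
  5 → (10, 'abaaa')
  6 → (3, 'abaaabbabaaa')
  7 → (7, 'abbabaaa')
  8 → (11, 'baaa')
  9 → (4, 'baaabbabaaa')
  10 → (9, 'babaaa')
  11 → (2, 'babaaabbabaaa')
  12 → (8, 'bbabaaa')
  13 → (1, 'bbabaaabbabaaa')
  14 → (0, 'bbbabaaabbabaaa')

SA = [14, 13, 12, 5, 6, 10, 3, 7, 11, 4, 9, 2, 8, 1, 0]
[i] adj suffixes → lcp
  [1] 14/13 → 1 ('a')
  [2] 13/12 → 2 ('aa')
  [3] 12/5 → 3 ('aaa')
  [4] 5/6 → 2 ('aa')
  [5] 6/10 → 1 ('a')
  [6] 10/3 → 5 ('abaaa')
  [7] 3/7 → 2 ('ab')
  [8] 7/11 → 0 ('')
  [9] 11/4 → 4 ('baaa')
  [10] 4/9 → 2 ('ba')
  [11] 9/2 → 6 ('babaaa')
  [12] 2/8 → 1 ('b')
  [13] 8/1 → 7 ('bbabaaa')
  [14] 1/0 → 2 ('bb')

n(n+1)/2 = 15·16/2 = 120
Σ LCP = 0 + 1 + 2 + 3 + 2 + 1 + 5 + 2 + 0 + 4 + 2 + 6 + 1 + 7 + 2 = 38
distinct = 120 − 38 = 82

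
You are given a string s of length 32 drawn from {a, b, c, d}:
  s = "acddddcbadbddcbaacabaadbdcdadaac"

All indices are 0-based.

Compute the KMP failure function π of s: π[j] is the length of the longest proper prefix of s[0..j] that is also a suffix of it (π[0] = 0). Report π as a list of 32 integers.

π[0] = 0
j=1 s[j]='c': π[1]=0 (border '')
j=2 s[j]='d': π[2]=0 (border '')
j=3 s[j]='d': π[3]=0 (border '')
j=4 s[j]='d': π[4]=0 (border '')
j=5 s[j]='d': π[5]=0 (border '')
j=6 s[j]='c': π[6]=0 (border '')
j=7 s[j]='b': π[7]=0 (border '')
j=8 s[j]='a': π[8]=1 (border 'a')
j=9 s[j]='d': k: 1→0; π[9]=0 (border '')
j=10 s[j]='b': π[10]=0 (border '')
j=11 s[j]='d': π[11]=0 (border '')
j=12 s[j]='d': π[12]=0 (border '')
j=13 s[j]='c': π[13]=0 (border '')
j=14 s[j]='b': π[14]=0 (border '')
j=15 s[j]='a': π[15]=1 (border 'a')
j=16 s[j]='a': k: 1→0; π[16]=1 (border 'a')
j=17 s[j]='c': π[17]=2 (border 'ac')
j=18 s[j]='a': k: 2→0; π[18]=1 (border 'a')
j=19 s[j]='b': k: 1→0; π[19]=0 (border '')
j=20 s[j]='a': π[20]=1 (border 'a')
j=21 s[j]='a': k: 1→0; π[21]=1 (border 'a')
j=22 s[j]='d': k: 1→0; π[22]=0 (border '')
j=23 s[j]='b': π[23]=0 (border '')
j=24 s[j]='d': π[24]=0 (border '')
j=25 s[j]='c': π[25]=0 (border '')
j=26 s[j]='d': π[26]=0 (border '')
j=27 s[j]='a': π[27]=1 (border 'a')
j=28 s[j]='d': k: 1→0; π[28]=0 (border '')
j=29 s[j]='a': π[29]=1 (border 'a')
j=30 s[j]='a': k: 1→0; π[30]=1 (border 'a')
j=31 s[j]='c': π[31]=2 (border 'ac')

[0, 0, 0, 0, 0, 0, 0, 0, 1, 0, 0, 0, 0, 0, 0, 1, 1, 2, 1, 0, 1, 1, 0, 0, 0, 0, 0, 1, 0, 1, 1, 2]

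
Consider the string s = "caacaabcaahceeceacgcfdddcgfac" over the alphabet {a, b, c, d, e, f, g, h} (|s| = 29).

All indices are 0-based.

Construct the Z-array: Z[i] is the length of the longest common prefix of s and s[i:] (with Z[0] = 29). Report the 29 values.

Z[0]=29
i=1: outside box; Z[1]=0
i=2: outside box; Z[2]=0
i=3: outside box; Z[3]=3 grow→box=[3,6)
i=4: min(r-i=2, Z[1]=0)=0; Z[4]=0
i=5: min(r-i=1, Z[2]=0)=0; Z[5]=0
i=6: outside box; Z[6]=0
i=7: outside box; Z[7]=3 grow→box=[7,10)
i=8: min(r-i=2, Z[1]=0)=0; Z[8]=0
i=9: min(r-i=1, Z[2]=0)=0; Z[9]=0
i=10: outside box; Z[10]=0
i=11: outside box; Z[11]=1 grow→box=[11,12)
i=12: outside box; Z[12]=0
i=13: outside box; Z[13]=0
i=14: outside box; Z[14]=1 grow→box=[14,15)
i=15: outside box; Z[15]=0
i=16: outside box; Z[16]=0
i=17: outside box; Z[17]=1 grow→box=[17,18)
i=18: outside box; Z[18]=0
i=19: outside box; Z[19]=1 grow→box=[19,20)
i=20: outside box; Z[20]=0
i=21: outside box; Z[21]=0
i=22: outside box; Z[22]=0
i=23: outside box; Z[23]=0
i=24: outside box; Z[24]=1 grow→box=[24,25)
i=25: outside box; Z[25]=0
i=26: outside box; Z[26]=0
i=27: outside box; Z[27]=0
i=28: outside box; Z[28]=1 grow→box=[28,29)

[29, 0, 0, 3, 0, 0, 0, 3, 0, 0, 0, 1, 0, 0, 1, 0, 0, 1, 0, 1, 0, 0, 0, 0, 1, 0, 0, 0, 1]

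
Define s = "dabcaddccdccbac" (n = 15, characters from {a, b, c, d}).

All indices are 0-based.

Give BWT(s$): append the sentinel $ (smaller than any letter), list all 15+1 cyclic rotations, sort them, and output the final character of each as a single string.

rank  rotation          last
    0  $dabcaddccdccbac  c
    1  abcaddccdccbac$d  d
    2  ac$dabcaddccdccb  b
    3  addccdccbac$dabc  c
    4  bac$dabcaddccdcc  c
    5  bcaddccdccbac$da  a
    6  c$dabcaddccdccba  a
    7  caddccdccbac$dab  b
    8  cbac$dabcaddccdc  c
    9  ccbac$dabcaddccd  d
   10  ccdccbac$dabcadd  d
   11  cdccbac$dabcaddc  c
   12  dabcaddccdccbac$  $
   13  dccbac$dabcaddcc  c
   14  dccdccbac$dabcad  d
   15  ddccdccbac$dabca  a

cdbccaabcddc$cda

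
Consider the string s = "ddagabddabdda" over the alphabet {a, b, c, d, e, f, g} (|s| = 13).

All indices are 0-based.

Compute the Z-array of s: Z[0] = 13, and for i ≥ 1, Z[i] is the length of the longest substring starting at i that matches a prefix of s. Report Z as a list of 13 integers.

Z[0]=13
i=1: outside box; Z[1]=1 grow→box=[1,2)
i=2: outside box; Z[2]=0
i=3: outside box; Z[3]=0
i=4: outside box; Z[4]=0
i=5: outside box; Z[5]=0
i=6: outside box; Z[6]=3 grow→box=[6,9)
i=7: min(r-i=2, Z[1]=1)=1; Z[7]=1
i=8: min(r-i=1, Z[2]=0)=0; Z[8]=0
i=9: outside box; Z[9]=0
i=10: outside box; Z[10]=3 grow→box=[10,13)
i=11: min(r-i=2, Z[1]=1)=1; Z[11]=1
i=12: min(r-i=1, Z[2]=0)=0; Z[12]=0

[13, 1, 0, 0, 0, 0, 3, 1, 0, 0, 3, 1, 0]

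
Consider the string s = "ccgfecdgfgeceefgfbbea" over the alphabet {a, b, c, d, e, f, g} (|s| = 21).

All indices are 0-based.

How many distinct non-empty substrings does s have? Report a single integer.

rank→(start, suffix):
  0 → (20, 'a')
  1 → (17, 'bbea')
  2 → (18, 'bea')
  3 → (0, 'ccgfecdgfgeceefgfbbea')
  4 → (5, 'cdgfgeceefgfbbea')
  5 → (11, 'ceefgfbbea')
  6 → (1, 'cgfecdgfgeceefgfbbea')
  7 → (6, 'dgfgeceefgfbbea')
  8 → (19, 'ea')
  9 → (4, 'ecdgfgeceefgfbbea')
  10 → (10, 'eceefgfbbea')
  11 → (12, 'eefgfbbea')
  12 → (13, 'efgfbbea')
  13 → (16, 'fbbea')
  14 → (3, 'fecdgfgeceefgfbbea')
  15 → (8, 'fgeceefgfbbea')
  16 → (14, 'fgfbbea')
  17 → (9, 'geceefgfbbea')
  18 → (15, 'gfbbea')
  19 → (2, 'gfecdgfgeceefgfbbea')
  20 → (7, 'gfgeceefgfbbea')

SA = [20, 17, 18, 0, 5, 11, 1, 6, 19, 4, 10, 12, 13, 16, 3, 8, 14, 9, 15, 2, 7]
rank  pair      lcp
   1  s[20:],s[17:]  0  ''
   2  s[17:],s[18:]  1  'b'
   3  s[18:],s[0:]  0  ''
   4  s[0:],s[5:]  1  'c'
   5  s[5:],s[11:]  1  'c'
   6  s[11:],s[1:]  1  'c'
   7  s[1:],s[6:]  0  ''
   8  s[6:],s[19:]  0  ''
   9  s[19:],s[4:]  1  'e'
  10  s[4:],s[10:]  2  'ec'
  11  s[10:],s[12:]  1  'e'
  12  s[12:],s[13:]  1  'e'
  13  s[13:],s[16:]  0  ''
  14  s[16:],s[3:]  1  'f'
  15  s[3:],s[8:]  1  'f'
  16  s[8:],s[14:]  2  'fg'
  17  s[14:],s[9:]  0  ''
  18  s[9:],s[15:]  1  'g'
  19  s[15:],s[2:]  2  'gf'
  20  s[2:],s[7:]  2  'gf'

n(n+1)/2 = 21·22/2 = 231
Σ LCP = 0 + 0 + 1 + 0 + 1 + 1 + 1 + 0 + 0 + 1 + 2 + 1 + 1 + 0 + 1 + 1 + 2 + 0 + 1 + 2 + 2 = 18
distinct = 231 − 18 = 213

213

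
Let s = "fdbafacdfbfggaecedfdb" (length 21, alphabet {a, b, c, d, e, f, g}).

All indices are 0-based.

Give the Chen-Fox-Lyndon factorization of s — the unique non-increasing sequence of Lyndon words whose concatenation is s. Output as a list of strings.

["f", "d", "b", "af", "acdfbfggaecedfdb"]

emit factor 1: 'f' (i=0, period=1)
emit factor 2: 'd' (i=1, period=1)
emit factor 3: 'b' (i=2, period=1)
emit factor 4: 'af' (i=3, period=2)
emit factor 5: 'acdfbfggaecedfdb' (i=5, period=16)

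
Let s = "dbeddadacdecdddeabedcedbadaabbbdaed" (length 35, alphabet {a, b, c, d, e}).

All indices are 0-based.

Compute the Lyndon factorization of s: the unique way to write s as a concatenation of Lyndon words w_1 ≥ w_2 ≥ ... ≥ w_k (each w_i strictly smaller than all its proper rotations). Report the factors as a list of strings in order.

["d", "bedd", "ad", "acdecddde", "abedcedbad", "aabbbdaed"]

emit factor 1: 'd' (i=0, period=1)
emit factor 2: 'bedd' (i=1, period=4)
emit factor 3: 'ad' (i=5, period=2)
emit factor 4: 'acdecddde' (i=7, period=9)
emit factor 5: 'abedcedbad' (i=16, period=10)
emit factor 6: 'aabbbdaed' (i=26, period=9)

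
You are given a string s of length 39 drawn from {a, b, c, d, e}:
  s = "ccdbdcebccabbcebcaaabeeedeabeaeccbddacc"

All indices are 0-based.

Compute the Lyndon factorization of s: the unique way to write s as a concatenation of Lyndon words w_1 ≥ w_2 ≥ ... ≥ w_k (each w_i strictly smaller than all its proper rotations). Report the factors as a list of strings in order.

["ccd", "bdce", "bcc", "abbcebc", "aaabeeedeabeaeccbddacc"]

emit factor 1: 'ccd' (i=0, period=3)
emit factor 2: 'bdce' (i=3, period=4)
emit factor 3: 'bcc' (i=7, period=3)
emit factor 4: 'abbcebc' (i=10, period=7)
emit factor 5: 'aaabeeedeabeaeccbddacc' (i=17, period=22)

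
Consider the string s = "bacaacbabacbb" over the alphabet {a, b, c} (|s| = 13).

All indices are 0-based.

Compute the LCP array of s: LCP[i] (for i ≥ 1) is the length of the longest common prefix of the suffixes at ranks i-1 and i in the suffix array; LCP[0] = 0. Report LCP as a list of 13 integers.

[0, 1, 1, 2, 3, 0, 1, 2, 3, 1, 0, 1, 2]

sorted suffixes:
  #0 SA[0]=3  'aacbabacbb'
  #1 SA[1]=7  'abacbb'
  #2 SA[2]=1  'acaacbabacbb'
  #3 SA[3]=4  'acbabacbb'
  #4 SA[4]=9  'acbb'
  #5 SA[5]=12  'b'
  #6 SA[6]=6  'babacbb'
  #7 SA[7]=0  'bacaacbabacbb'
  #8 SA[8]=8  'bacbb'
  #9 SA[9]=11  'bb'
  #10 SA[10]=2  'caacbabacbb'
  #11 SA[11]=5  'cbabacbb'
  #12 SA[12]=10  'cbb'

SA = [3, 7, 1, 4, 9, 12, 6, 0, 8, 11, 2, 5, 10]
i: (SA[i-1],SA[i]) lcp shared
  1: (3,7) 1 'a'
  2: (7,1) 1 'a'
  3: (1,4) 2 'ac'
  4: (4,9) 3 'acb'
  5: (9,12) 0 ''
  6: (12,6) 1 'b'
  7: (6,0) 2 'ba'
  8: (0,8) 3 'bac'
  9: (8,11) 1 'b'
  10: (11,2) 0 ''
  11: (2,5) 1 'c'
  12: (5,10) 2 'cb'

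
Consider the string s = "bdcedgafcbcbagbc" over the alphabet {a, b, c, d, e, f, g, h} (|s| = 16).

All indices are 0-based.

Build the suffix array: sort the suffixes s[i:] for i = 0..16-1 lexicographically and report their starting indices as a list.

[6, 12, 11, 14, 9, 0, 15, 10, 8, 2, 1, 4, 3, 7, 5, 13]

rank | idx | suffix
   0 |   6 | afcbcbagbc
   1 |  12 | agbc
   2 |  11 | bagbc
   3 |  14 | bc
   4 |   9 | bcbagbc
   5 |   0 | bdcedgafcbcbagbc
   6 |  15 | c
   7 |  10 | cbagbc
   8 |   8 | cbcbagbc
   9 |   2 | cedgafcbcbagbc
  10 |   1 | dcedgafcbcbagbc
  11 |   4 | dgafcbcbagbc
  12 |   3 | edgafcbcbagbc
  13 |   7 | fcbcbagbc
  14 |   5 | gafcbcbagbc
  15 |  13 | gbc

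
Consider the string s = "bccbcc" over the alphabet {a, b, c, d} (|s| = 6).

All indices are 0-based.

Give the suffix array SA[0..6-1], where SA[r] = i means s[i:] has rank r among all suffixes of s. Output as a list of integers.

rank | idx | suffix
   0 |   3 | bcc
   1 |   0 | bccbcc
   2 |   5 | c
   3 |   2 | cbcc
   4 |   4 | cc
   5 |   1 | ccbcc

[3, 0, 5, 2, 4, 1]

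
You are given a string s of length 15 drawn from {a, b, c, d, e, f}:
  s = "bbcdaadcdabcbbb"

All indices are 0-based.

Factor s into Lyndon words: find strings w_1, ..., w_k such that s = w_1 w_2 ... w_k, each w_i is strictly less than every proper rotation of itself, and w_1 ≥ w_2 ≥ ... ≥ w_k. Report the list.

["bbcd", "aadcdabcbbb"]

emit factor 1: 'bbcd' (i=0, period=4)
emit factor 2: 'aadcdabcbbb' (i=4, period=11)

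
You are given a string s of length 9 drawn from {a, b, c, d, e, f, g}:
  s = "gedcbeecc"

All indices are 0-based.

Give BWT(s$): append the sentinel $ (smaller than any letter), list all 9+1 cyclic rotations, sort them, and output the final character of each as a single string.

cccdeeegb$

rank  rotation    last
    0  $gedcbeecc  c
    1  beecc$gedc  c
    2  c$gedcbeec  c
    3  cbeecc$ged  d
    4  cc$gedcbee  e
    5  dcbeecc$ge  e
    6  ecc$gedcbe  e
    7  edcbeecc$g  g
    8  eecc$gedcb  b
    9  gedcbeecc$  $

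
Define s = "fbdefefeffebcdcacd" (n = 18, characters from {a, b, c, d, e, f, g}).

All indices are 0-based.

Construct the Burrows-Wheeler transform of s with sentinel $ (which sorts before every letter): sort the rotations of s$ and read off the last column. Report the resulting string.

rank  rotation             last
    0  $fbdefefeffebcdcacd  d
    1  acd$fbdefefeffebcdc  c
    2  bcdcacd$fbdefefeffe  e
    3  bdefefeffebcdcacd$f  f
    4  cacd$fbdefefeffebcd  d
    5  cd$fbdefefeffebcdca  a
    6  cdcacd$fbdefefeffeb  b
    7  d$fbdefefeffebcdcac  c
    8  dcacd$fbdefefeffebc  c
    9  defefeffebcdcacd$fb  b
   10  ebcdcacd$fbdefefeff  f
   11  efefeffebcdcacd$fbd  d
   12  efeffebcdcacd$fbdef  f
   13  effebcdcacd$fbdefef  f
   14  fbdefefeffebcdcacd$  $
   15  febcdcacd$fbdefefef  f
   16  fefeffebcdcacd$fbde  e
   17  feffebcdcacd$fbdefe  e
   18  ffebcdcacd$fbdefefe  e

dcefdabccbfdff$feee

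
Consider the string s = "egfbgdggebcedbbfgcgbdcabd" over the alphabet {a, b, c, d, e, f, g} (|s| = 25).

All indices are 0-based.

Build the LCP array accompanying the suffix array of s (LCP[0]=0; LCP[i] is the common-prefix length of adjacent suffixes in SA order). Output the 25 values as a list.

sorted suffixes:
  #0 SA[0]=22  'abd'
  #1 SA[1]=13  'bbfgcgbdcabd'
  #2 SA[2]=9  'bcedbbfgcgbdcabd'
  #3 SA[3]=23  'bd'
  #4 SA[4]=19  'bdcabd'
  #5 SA[5]=14  'bfgcgbdcabd'
  #6 SA[6]=3  'bgdggebcedbbfgcgbdcabd'
  #7 SA[7]=21  'cabd'
  #8 SA[8]=10  'cedbbfgcgbdcabd'
  #9 SA[9]=17  'cgbdcabd'
  #10 SA[10]=24  'd'
  #11 SA[11]=12  'dbbfgcgbdcabd'
  #12 SA[12]=20  'dcabd'
  #13 SA[13]=5  'dggebcedbbfgcgbdcabd'
  #14 SA[14]=8  'ebcedbbfgcgbdcabd'
  #15 SA[15]=11  'edbbfgcgbdcabd'
  #16 SA[16]=0  'egfbgdggebcedbbfgcgbdcabd'
  #17 SA[17]=2  'fbgdggebcedbbfgcgbdcabd'
  #18 SA[18]=15  'fgcgbdcabd'
  #19 SA[19]=18  'gbdcabd'
  #20 SA[20]=16  'gcgbdcabd'
  #21 SA[21]=4  'gdggebcedbbfgcgbdcabd'
  #22 SA[22]=7  'gebcedbbfgcgbdcabd'
  #23 SA[23]=1  'gfbgdggebcedbbfgcgbdcabd'
  #24 SA[24]=6  'ggebcedbbfgcgbdcabd'

SA = [22, 13, 9, 23, 19, 14, 3, 21, 10, 17, 24, 12, 20, 5, 8, 11, 0, 2, 15, 18, 16, 4, 7, 1, 6]
[i] adj suffixes → lcp
  [1] 22/13 → 0 ('')
  [2] 13/9 → 1 ('b')
  [3] 9/23 → 1 ('b')
  [4] 23/19 → 2 ('bd')
  [5] 19/14 → 1 ('b')
  [6] 14/3 → 1 ('b')
  [7] 3/21 → 0 ('')
  [8] 21/10 → 1 ('c')
  [9] 10/17 → 1 ('c')
  [10] 17/24 → 0 ('')
  [11] 24/12 → 1 ('d')
  [12] 12/20 → 1 ('d')
  [13] 20/5 → 1 ('d')
  [14] 5/8 → 0 ('')
  [15] 8/11 → 1 ('e')
  [16] 11/0 → 1 ('e')
  [17] 0/2 → 0 ('')
  [18] 2/15 → 1 ('f')
  [19] 15/18 → 0 ('')
  [20] 18/16 → 1 ('g')
  [21] 16/4 → 1 ('g')
  [22] 4/7 → 1 ('g')
  [23] 7/1 → 1 ('g')
  [24] 1/6 → 1 ('g')

[0, 0, 1, 1, 2, 1, 1, 0, 1, 1, 0, 1, 1, 1, 0, 1, 1, 0, 1, 0, 1, 1, 1, 1, 1]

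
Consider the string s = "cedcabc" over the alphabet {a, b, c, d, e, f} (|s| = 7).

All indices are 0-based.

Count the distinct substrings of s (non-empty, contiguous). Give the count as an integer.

26

rank | idx | suffix
   0 |   4 | abc
   1 |   5 | bc
   2 |   6 | c
   3 |   3 | cabc
   4 |   0 | cedcabc
   5 |   2 | dcabc
   6 |   1 | edcabc

SA = [4, 5, 6, 3, 0, 2, 1]
rank  pair      lcp
   1  s[4:],s[5:]  0  ''
   2  s[5:],s[6:]  0  ''
   3  s[6:],s[3:]  1  'c'
   4  s[3:],s[0:]  1  'c'
   5  s[0:],s[2:]  0  ''
   6  s[2:],s[1:]  0  ''

n(n+1)/2 = 7·8/2 = 28
Σ LCP = 0 + 0 + 0 + 1 + 1 + 0 + 0 = 2
distinct = 28 − 2 = 26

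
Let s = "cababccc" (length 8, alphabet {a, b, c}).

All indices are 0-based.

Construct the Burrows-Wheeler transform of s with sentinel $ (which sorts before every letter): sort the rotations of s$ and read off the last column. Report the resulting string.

rank  rotation   last
    0  $cababccc  c
    1  ababccc$c  c
    2  abccc$cab  b
    3  babccc$ca  a
    4  bccc$caba  a
    5  c$cababcc  c
    6  cababccc$  $
    7  cc$cababc  c
    8  ccc$cabab  b

ccbaac$cb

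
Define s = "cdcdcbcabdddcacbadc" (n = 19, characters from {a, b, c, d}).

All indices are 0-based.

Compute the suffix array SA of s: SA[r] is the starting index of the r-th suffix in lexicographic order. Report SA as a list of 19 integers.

rank→(start, suffix):
  0 → (7, 'abdddcacbadc')
  1 → (13, 'acbadc')
  2 → (16, 'adc')
  3 → (15, 'badc')
  4 → (5, 'bcabdddcacbadc')
  5 → (8, 'bdddcacbadc')
  6 → (18, 'c')
  7 → (6, 'cabdddcacbadc')
  8 → (12, 'cacbadc')
  9 → (14, 'cbadc')
  10 → (4, 'cbcabdddcacbadc')
  11 → (2, 'cdcbcabdddcacbadc')
  12 → (0, 'cdcdcbcabdddcacbadc')
  13 → (17, 'dc')
  14 → (11, 'dcacbadc')
  15 → (3, 'dcbcabdddcacbadc')
  16 → (1, 'dcdcbcabdddcacbadc')
  17 → (10, 'ddcacbadc')
  18 → (9, 'dddcacbadc')

[7, 13, 16, 15, 5, 8, 18, 6, 12, 14, 4, 2, 0, 17, 11, 3, 1, 10, 9]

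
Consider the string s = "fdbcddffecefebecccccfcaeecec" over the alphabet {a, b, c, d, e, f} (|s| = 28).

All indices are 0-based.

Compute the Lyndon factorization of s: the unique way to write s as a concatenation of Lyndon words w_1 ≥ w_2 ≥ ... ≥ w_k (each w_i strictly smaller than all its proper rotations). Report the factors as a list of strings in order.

["f", "d", "bcddffecefebecccccfc", "aeecec"]

emit factor 1: 'f' (i=0, period=1)
emit factor 2: 'd' (i=1, period=1)
emit factor 3: 'bcddffecefebecccccfc' (i=2, period=20)
emit factor 4: 'aeecec' (i=22, period=6)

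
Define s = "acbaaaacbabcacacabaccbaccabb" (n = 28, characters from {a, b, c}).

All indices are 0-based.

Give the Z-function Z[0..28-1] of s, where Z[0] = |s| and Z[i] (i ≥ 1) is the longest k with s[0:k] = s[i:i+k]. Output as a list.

[28, 0, 0, 1, 1, 1, 4, 0, 0, 1, 0, 0, 2, 0, 2, 0, 1, 0, 2, 0, 0, 0, 2, 0, 0, 1, 0, 0]

Z[0]=28
i=1: i≥r, start 0; Z[1]=0
i=2: i≥r, start 0; Z[2]=0
i=3: i≥r, start 0; Z[3]=1 extend→box=[3,4)
i=4: i≥r, start 0; Z[4]=1 extend→box=[4,5)
i=5: i≥r, start 0; Z[5]=1 extend→box=[5,6)
i=6: i≥r, start 0; Z[6]=4 extend→box=[6,10)
i=7: min(r-i=3, Z[1]=0)=0; Z[7]=0
i=8: min(r-i=2, Z[2]=0)=0; Z[8]=0
i=9: min(r-i=1, Z[3]=1)=1; Z[9]=1
i=10: i≥r, start 0; Z[10]=0
i=11: i≥r, start 0; Z[11]=0
i=12: i≥r, start 0; Z[12]=2 extend→box=[12,14)
i=13: min(r-i=1, Z[1]=0)=0; Z[13]=0
i=14: i≥r, start 0; Z[14]=2 extend→box=[14,16)
i=15: min(r-i=1, Z[1]=0)=0; Z[15]=0
i=16: i≥r, start 0; Z[16]=1 extend→box=[16,17)
i=17: i≥r, start 0; Z[17]=0
i=18: i≥r, start 0; Z[18]=2 extend→box=[18,20)
i=19: min(r-i=1, Z[1]=0)=0; Z[19]=0
i=20: i≥r, start 0; Z[20]=0
i=21: i≥r, start 0; Z[21]=0
i=22: i≥r, start 0; Z[22]=2 extend→box=[22,24)
i=23: min(r-i=1, Z[1]=0)=0; Z[23]=0
i=24: i≥r, start 0; Z[24]=0
i=25: i≥r, start 0; Z[25]=1 extend→box=[25,26)
i=26: i≥r, start 0; Z[26]=0
i=27: i≥r, start 0; Z[27]=0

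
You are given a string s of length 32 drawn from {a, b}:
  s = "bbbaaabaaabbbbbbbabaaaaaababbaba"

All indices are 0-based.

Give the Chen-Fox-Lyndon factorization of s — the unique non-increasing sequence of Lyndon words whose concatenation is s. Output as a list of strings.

emit factor 1: 'b' (i=0, period=1)
emit factor 2: 'b' (i=1, period=1)
emit factor 3: 'b' (i=2, period=1)
emit factor 4: 'aaabaaabbbbbbbab' (i=3, period=16)
emit factor 5: 'aaaaaababbab' (i=19, period=12)
emit factor 6: 'a' (i=31, period=1)

["b", "b", "b", "aaabaaabbbbbbbab", "aaaaaababbab", "a"]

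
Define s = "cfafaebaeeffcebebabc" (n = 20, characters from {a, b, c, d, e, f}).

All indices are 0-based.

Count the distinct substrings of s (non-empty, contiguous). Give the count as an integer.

sorted suffixes:
  #0 SA[0]=17  'abc'
  #1 SA[1]=4  'aebaeeffcebebabc'
  #2 SA[2]=7  'aeeffcebebabc'
  #3 SA[3]=2  'afaebaeeffcebebabc'
  #4 SA[4]=16  'babc'
  #5 SA[5]=6  'baeeffcebebabc'
  #6 SA[6]=18  'bc'
  #7 SA[7]=14  'bebabc'
  #8 SA[8]=19  'c'
  #9 SA[9]=12  'cebebabc'
  #10 SA[10]=0  'cfafaebaeeffcebebabc'
  #11 SA[11]=15  'ebabc'
  #12 SA[12]=5  'ebaeeffcebebabc'
  #13 SA[13]=13  'ebebabc'
  #14 SA[14]=8  'eeffcebebabc'
  #15 SA[15]=9  'effcebebabc'
  #16 SA[16]=3  'faebaeeffcebebabc'
  #17 SA[17]=1  'fafaebaeeffcebebabc'
  #18 SA[18]=11  'fcebebabc'
  #19 SA[19]=10  'ffcebebabc'

SA = [17, 4, 7, 2, 16, 6, 18, 14, 19, 12, 0, 15, 5, 13, 8, 9, 3, 1, 11, 10]
rank  pair      lcp
   1  s[17:],s[4:]  1  'a'
   2  s[4:],s[7:]  2  'ae'
   3  s[7:],s[2:]  1  'a'
   4  s[2:],s[16:]  0  ''
   5  s[16:],s[6:]  2  'ba'
   6  s[6:],s[18:]  1  'b'
   7  s[18:],s[14:]  1  'b'
   8  s[14:],s[19:]  0  ''
   9  s[19:],s[12:]  1  'c'
  10  s[12:],s[0:]  1  'c'
  11  s[0:],s[15:]  0  ''
  12  s[15:],s[5:]  3  'eba'
  13  s[5:],s[13:]  2  'eb'
  14  s[13:],s[8:]  1  'e'
  15  s[8:],s[9:]  1  'e'
  16  s[9:],s[3:]  0  ''
  17  s[3:],s[1:]  2  'fa'
  18  s[1:],s[11:]  1  'f'
  19  s[11:],s[10:]  1  'f'

n(n+1)/2 = 20·21/2 = 210
Σ LCP = 0 + 1 + 2 + 1 + 0 + 2 + 1 + 1 + 0 + 1 + 1 + 0 + 3 + 2 + 1 + 1 + 0 + 2 + 1 + 1 = 21
distinct = 210 − 21 = 189

189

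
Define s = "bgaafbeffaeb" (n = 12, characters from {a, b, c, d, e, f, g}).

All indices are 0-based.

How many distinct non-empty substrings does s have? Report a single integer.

rank | idx | suffix
   0 |   2 | aafbeffaeb
   1 |   9 | aeb
   2 |   3 | afbeffaeb
   3 |  11 | b
   4 |   5 | beffaeb
   5 |   0 | bgaafbeffaeb
   6 |  10 | eb
   7 |   6 | effaeb
   8 |   8 | faeb
   9 |   4 | fbeffaeb
  10 |   7 | ffaeb
  11 |   1 | gaafbeffaeb

SA = [2, 9, 3, 11, 5, 0, 10, 6, 8, 4, 7, 1]
rank  pair      lcp
   1  s[2:],s[9:]  1  'a'
   2  s[9:],s[3:]  1  'a'
   3  s[3:],s[11:]  0  ''
   4  s[11:],s[5:]  1  'b'
   5  s[5:],s[0:]  1  'b'
   6  s[0:],s[10:]  0  ''
   7  s[10:],s[6:]  1  'e'
   8  s[6:],s[8:]  0  ''
   9  s[8:],s[4:]  1  'f'
  10  s[4:],s[7:]  1  'f'
  11  s[7:],s[1:]  0  ''

n(n+1)/2 = 12·13/2 = 78
Σ LCP = 0 + 1 + 1 + 0 + 1 + 1 + 0 + 1 + 0 + 1 + 1 + 0 = 7
distinct = 78 − 7 = 71

71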